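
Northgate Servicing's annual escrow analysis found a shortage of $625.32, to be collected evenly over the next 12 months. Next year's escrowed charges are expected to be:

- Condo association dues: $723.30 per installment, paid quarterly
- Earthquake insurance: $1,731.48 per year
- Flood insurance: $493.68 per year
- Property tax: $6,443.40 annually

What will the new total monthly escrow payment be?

$1,015.59

Condo association dues: $723.30 × 4 = $2,893.20 per year
Earthquake insurance: $1,731.48 per year
Flood insurance: $493.68 per year
Property tax: $6,443.40 per year
Annual escrow total = $11,561.76
Monthly escrow = $11,561.76 / 12 = $963.48
Shortage per month = $625.32 / 12 = $52.11
New monthly escrow = $963.48 + $52.11 = $1,015.59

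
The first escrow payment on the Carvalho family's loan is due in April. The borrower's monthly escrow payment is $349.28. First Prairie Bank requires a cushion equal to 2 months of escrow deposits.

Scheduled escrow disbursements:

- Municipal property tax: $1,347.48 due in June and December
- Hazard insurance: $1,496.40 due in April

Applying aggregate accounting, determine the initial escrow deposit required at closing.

$2,494.60

Cushion = 2 × $349.28 = $698.56
Trial balance (start $0, +$349.28 each month, − disbursements):
  Apr: +$349.28 − $1,496.40 → -$1,147.12
  May: +$349.28 → -$797.84
  Jun: +$349.28 − $1,347.48 → -$1,796.04
  Jul: +$349.28 → -$1,446.76
  Aug: +$349.28 → -$1,097.48
  Sep: +$349.28 → -$748.20
  Oct: +$349.28 → -$398.92
  Nov: +$349.28 → -$49.64
  Dec: +$349.28 − $1,347.48 → -$1,047.84
  Jan: +$349.28 → -$698.56
  Feb: +$349.28 → -$349.28
  Mar: +$349.28 → $0.00
Lowest trial balance = -$1,796.04 (Jun)
Initial deposit = cushion − low point = $698.56 − (-$1,796.04) = $2,494.60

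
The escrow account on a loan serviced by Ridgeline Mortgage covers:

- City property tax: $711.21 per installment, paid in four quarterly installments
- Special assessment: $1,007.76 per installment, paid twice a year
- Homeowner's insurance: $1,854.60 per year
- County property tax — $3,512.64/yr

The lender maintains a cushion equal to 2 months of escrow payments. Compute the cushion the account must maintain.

$1,704.60

City property tax: $711.21 × 4 = $2,844.84 per year
Special assessment: $1,007.76 × 2 = $2,015.52 per year
Homeowner's insurance: $1,854.60 per year
County property tax: $3,512.64 per year
Combined annual = $2,844.84 + $2,015.52 + $1,854.60 + $3,512.64 = $10,227.60
Per month = $10,227.60 / 12 = $852.30
Cushion = 2 × $852.30 = $1,704.60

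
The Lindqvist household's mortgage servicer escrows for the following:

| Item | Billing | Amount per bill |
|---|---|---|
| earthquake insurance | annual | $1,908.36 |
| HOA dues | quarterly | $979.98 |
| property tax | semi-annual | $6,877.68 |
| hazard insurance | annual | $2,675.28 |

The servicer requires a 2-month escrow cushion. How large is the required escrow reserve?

$3,709.82

Earthquake insurance = $1,908.36 per year
HOA dues = $979.98 × 4 = $3,919.92 per year
Property tax = $6,877.68 × 2 = $13,755.36 per year
Hazard insurance = $2,675.28 per year
Yearly total = $1,908.36 + $3,919.92 + $13,755.36 + $2,675.28 = $22,258.92
Base monthly escrow = $22,258.92 ÷ 12 = $1,854.91
Cushion = 2 × $1,854.91 = $3,709.82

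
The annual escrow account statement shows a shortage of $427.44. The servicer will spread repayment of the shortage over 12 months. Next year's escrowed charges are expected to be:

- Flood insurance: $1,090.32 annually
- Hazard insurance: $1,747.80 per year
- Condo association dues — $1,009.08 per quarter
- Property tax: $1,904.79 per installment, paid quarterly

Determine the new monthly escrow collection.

Flood insurance = $1,090.32/yr
Hazard insurance = $1,747.80/yr
Condo association dues = $1,009.08 × 4 = $4,036.32/yr
Property tax = $1,904.79 × 4 = $7,619.16/yr
Annual escrow total = $1,090.32 + $1,747.80 + $4,036.32 + $7,619.16 = $14,493.60
Per month = $14,493.60 / 12 = $1,207.80
Shortage per month = $427.44 / 12 = $35.62
New monthly escrow = $1,207.80 + $35.62 = $1,243.42

$1,243.42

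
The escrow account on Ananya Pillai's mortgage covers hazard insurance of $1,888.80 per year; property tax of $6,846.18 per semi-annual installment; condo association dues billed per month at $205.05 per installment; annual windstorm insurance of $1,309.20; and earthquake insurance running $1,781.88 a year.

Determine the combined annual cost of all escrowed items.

$21,132.84

Hazard insurance — $1,888.80 annually
Property tax — $6,846.18 × 2 = $13,692.36 annually
Condo association dues — $205.05 × 12 = $2,460.60 annually
Windstorm insurance — $1,309.20 annually
Earthquake insurance — $1,781.88 annually
Total annual escrow = $21,132.84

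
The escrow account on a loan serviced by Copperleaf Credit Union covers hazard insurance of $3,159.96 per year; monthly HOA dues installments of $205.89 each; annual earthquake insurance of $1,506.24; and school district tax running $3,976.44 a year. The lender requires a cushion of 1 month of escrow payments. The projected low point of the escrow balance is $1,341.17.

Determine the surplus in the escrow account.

Hazard insurance = $3,159.96 per year
HOA dues = $205.89 × 12 = $2,470.68 per year
Earthquake insurance = $1,506.24 per year
School district tax = $3,976.44 per year
Annual escrow total = $3,159.96 + $2,470.68 + $1,506.24 + $3,976.44 = $11,113.32
Base monthly escrow = $11,113.32 / 12 = $926.11
Cushion = 1 × $926.11 = $926.11
Excess over cushion: $1,341.17 − $926.11 = $415.06

$415.06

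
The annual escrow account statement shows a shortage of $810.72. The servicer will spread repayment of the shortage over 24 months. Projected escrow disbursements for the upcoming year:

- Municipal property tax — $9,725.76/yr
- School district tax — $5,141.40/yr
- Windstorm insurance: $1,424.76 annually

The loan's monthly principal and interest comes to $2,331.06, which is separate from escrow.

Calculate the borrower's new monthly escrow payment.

$1,391.44

Municipal property tax = $9,725.76/yr
School district tax = $5,141.40/yr
Windstorm insurance = $1,424.76/yr
Annual escrow total = $9,725.76 + $5,141.40 + $1,424.76 = $16,291.92
Per month = $16,291.92 / 12 = $1,357.66
Shortage spread = $810.72 ÷ 24 = $33.78/mo
New monthly escrow = $1,357.66 + $33.78 = $1,391.44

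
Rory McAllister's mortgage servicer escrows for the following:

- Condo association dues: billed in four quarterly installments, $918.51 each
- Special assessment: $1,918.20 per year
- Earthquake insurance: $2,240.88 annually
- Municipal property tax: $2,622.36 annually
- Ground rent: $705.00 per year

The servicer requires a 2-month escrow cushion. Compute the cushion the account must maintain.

$1,860.08

Condo association dues: $918.51 × 4 = $3,674.04/yr
Special assessment: $1,918.20/yr
Earthquake insurance: $2,240.88/yr
Municipal property tax: $2,622.36/yr
Ground rent: $705.00/yr
Annual escrow total = $11,160.48
Per month = $11,160.48 / 12 = $930.04
Reserve = 2 × $930.04 = $1,860.08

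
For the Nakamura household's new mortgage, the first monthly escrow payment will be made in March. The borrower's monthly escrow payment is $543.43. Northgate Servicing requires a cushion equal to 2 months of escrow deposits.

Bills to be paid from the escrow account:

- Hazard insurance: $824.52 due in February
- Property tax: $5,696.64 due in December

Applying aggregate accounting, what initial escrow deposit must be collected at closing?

$1,349.20

Cushion = 2 × $543.43 = $1,086.86
Trial balance (start $0, +$543.43 each month, − disbursements):
  Mar: +$543.43 → $543.43
  Apr: +$543.43 → $1,086.86
  May: +$543.43 → $1,630.29
  Jun: +$543.43 → $2,173.72
  Jul: +$543.43 → $2,717.15
  Aug: +$543.43 → $3,260.58
  Sep: +$543.43 → $3,804.01
  Oct: +$543.43 → $4,347.44
  Nov: +$543.43 → $4,890.87
  Dec: +$543.43 − $5,696.64 → -$262.34
  Jan: +$543.43 → $281.09
  Feb: +$543.43 − $824.52 → $0.00
Lowest trial balance = -$262.34 (Dec)
Initial deposit = cushion − low point = $1,086.86 − (-$262.34) = $1,349.20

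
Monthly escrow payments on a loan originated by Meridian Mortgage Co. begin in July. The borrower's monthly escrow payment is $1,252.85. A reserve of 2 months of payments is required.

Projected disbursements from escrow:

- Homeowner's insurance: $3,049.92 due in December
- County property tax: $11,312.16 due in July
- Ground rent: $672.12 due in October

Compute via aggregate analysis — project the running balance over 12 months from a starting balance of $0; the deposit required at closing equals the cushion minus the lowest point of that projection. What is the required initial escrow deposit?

Cushion = 2 × $1,252.85 = $2,505.70
Trial balance (start $0, +$1,252.85 each month, − disbursements):
  Jul: +$1,252.85 − $11,312.16 → -$10,059.31
  Aug: +$1,252.85 → -$8,806.46
  Sep: +$1,252.85 → -$7,553.61
  Oct: +$1,252.85 − $672.12 → -$6,972.88
  Nov: +$1,252.85 → -$5,720.03
  Dec: +$1,252.85 − $3,049.92 → -$7,517.10
  Jan: +$1,252.85 → -$6,264.25
  Feb: +$1,252.85 → -$5,011.40
  Mar: +$1,252.85 → -$3,758.55
  Apr: +$1,252.85 → -$2,505.70
  May: +$1,252.85 → -$1,252.85
  Jun: +$1,252.85 → $0.00
Lowest trial balance = -$10,059.31 (Jul)
Initial deposit = cushion − low point = $2,505.70 − (-$10,059.31) = $12,565.01

$12,565.01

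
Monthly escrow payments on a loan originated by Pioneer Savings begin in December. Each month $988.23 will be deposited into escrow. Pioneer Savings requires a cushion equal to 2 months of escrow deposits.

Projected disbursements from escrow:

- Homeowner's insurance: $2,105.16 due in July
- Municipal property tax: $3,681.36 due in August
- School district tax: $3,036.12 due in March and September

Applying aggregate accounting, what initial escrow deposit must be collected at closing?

$3,952.92

Cushion = 2 × $988.23 = $1,976.46
Trial balance (start $0, +$988.23 each month, − disbursements):
  Dec: +$988.23 → $988.23
  Jan: +$988.23 → $1,976.46
  Feb: +$988.23 → $2,964.69
  Mar: +$988.23 − $3,036.12 → $916.80
  Apr: +$988.23 → $1,905.03
  May: +$988.23 → $2,893.26
  Jun: +$988.23 → $3,881.49
  Jul: +$988.23 − $2,105.16 → $2,764.56
  Aug: +$988.23 − $3,681.36 → $71.43
  Sep: +$988.23 − $3,036.12 → -$1,976.46
  Oct: +$988.23 → -$988.23
  Nov: +$988.23 → $0.00
Lowest trial balance = -$1,976.46 (Sep)
Initial deposit = cushion − low point = $1,976.46 − (-$1,976.46) = $3,952.92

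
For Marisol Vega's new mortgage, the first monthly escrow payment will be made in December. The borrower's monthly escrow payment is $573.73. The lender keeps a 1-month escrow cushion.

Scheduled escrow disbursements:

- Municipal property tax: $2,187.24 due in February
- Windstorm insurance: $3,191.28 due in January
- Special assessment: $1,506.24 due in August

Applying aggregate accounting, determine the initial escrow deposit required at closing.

$4,231.06

Cushion = 1 × $573.73 = $573.73
Trial balance (start $0, +$573.73 each month, − disbursements):
  Dec: +$573.73 → $573.73
  Jan: +$573.73 − $3,191.28 → -$2,043.82
  Feb: +$573.73 − $2,187.24 → -$3,657.33
  Mar: +$573.73 → -$3,083.60
  Apr: +$573.73 → -$2,509.87
  May: +$573.73 → -$1,936.14
  Jun: +$573.73 → -$1,362.41
  Jul: +$573.73 → -$788.68
  Aug: +$573.73 − $1,506.24 → -$1,721.19
  Sep: +$573.73 → -$1,147.46
  Oct: +$573.73 → -$573.73
  Nov: +$573.73 → $0.00
Lowest trial balance = -$3,657.33 (Feb)
Initial deposit = cushion − low point = $573.73 − (-$3,657.33) = $4,231.06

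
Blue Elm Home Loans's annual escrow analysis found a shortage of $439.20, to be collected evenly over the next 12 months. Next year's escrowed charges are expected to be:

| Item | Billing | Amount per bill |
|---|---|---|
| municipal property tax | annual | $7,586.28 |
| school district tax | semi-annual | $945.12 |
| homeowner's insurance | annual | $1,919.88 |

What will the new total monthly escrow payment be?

$986.30

Municipal property tax — $7,586.28 annually
School district tax — $945.12 × 2 = $1,890.24 annually
Homeowner's insurance — $1,919.88 annually
Yearly total = $11,396.40
Per month = $11,396.40 / 12 = $949.70
Monthly shortage recovery: $439.20 / 12 = $36.60
New monthly escrow = $949.70 + $36.60 = $986.30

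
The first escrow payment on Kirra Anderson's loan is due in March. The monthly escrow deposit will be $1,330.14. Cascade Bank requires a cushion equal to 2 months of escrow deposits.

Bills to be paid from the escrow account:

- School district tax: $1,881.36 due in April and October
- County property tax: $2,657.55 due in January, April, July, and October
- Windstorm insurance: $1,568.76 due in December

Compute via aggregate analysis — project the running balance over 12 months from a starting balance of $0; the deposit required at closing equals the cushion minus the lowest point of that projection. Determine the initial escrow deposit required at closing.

$4,538.91

Cushion = 2 × $1,330.14 = $2,660.28
Trial balance (start $0, +$1,330.14 each month, − disbursements):
  Mar: +$1,330.14 → $1,330.14
  Apr: +$1,330.14 − $4,538.91 → -$1,878.63
  May: +$1,330.14 → -$548.49
  Jun: +$1,330.14 → $781.65
  Jul: +$1,330.14 − $2,657.55 → -$545.76
  Aug: +$1,330.14 → $784.38
  Sep: +$1,330.14 → $2,114.52
  Oct: +$1,330.14 − $4,538.91 → -$1,094.25
  Nov: +$1,330.14 → $235.89
  Dec: +$1,330.14 − $1,568.76 → -$2.73
  Jan: +$1,330.14 − $2,657.55 → -$1,330.14
  Feb: +$1,330.14 → $0.00
Lowest trial balance = -$1,878.63 (Apr)
Initial deposit = cushion − low point = $2,660.28 − (-$1,878.63) = $4,538.91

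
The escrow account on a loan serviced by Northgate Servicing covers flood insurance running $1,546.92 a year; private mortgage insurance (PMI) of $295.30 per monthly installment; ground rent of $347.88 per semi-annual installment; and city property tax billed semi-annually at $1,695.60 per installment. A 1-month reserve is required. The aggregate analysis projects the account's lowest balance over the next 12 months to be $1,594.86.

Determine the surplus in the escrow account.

Flood insurance = $1,546.92 per year
Private mortgage insurance (PMI) = $295.30 × 12 = $3,543.60 per year
Ground rent = $347.88 × 2 = $695.76 per year
City property tax = $1,695.60 × 2 = $3,391.20 per year
Yearly total = $9,177.48
Monthly escrow = $9,177.48 / 12 = $764.79
Required cushion = 1 × $764.79 = $764.79
Surplus = $1,594.86 − $764.79 = $830.07

$830.07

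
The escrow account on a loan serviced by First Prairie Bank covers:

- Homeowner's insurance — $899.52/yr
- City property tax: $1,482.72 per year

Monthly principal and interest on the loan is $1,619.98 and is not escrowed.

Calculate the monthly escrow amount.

$198.52

Homeowner's insurance: $899.52 annually
City property tax: $1,482.72 annually
Yearly total = $899.52 + $1,482.72 = $2,382.24
Per month = $2,382.24 ÷ 12 = $198.52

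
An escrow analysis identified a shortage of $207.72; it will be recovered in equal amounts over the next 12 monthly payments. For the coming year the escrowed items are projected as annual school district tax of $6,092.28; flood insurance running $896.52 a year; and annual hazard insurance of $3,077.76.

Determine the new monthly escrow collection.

School district tax — $6,092.28
Flood insurance — $896.52
Hazard insurance — $3,077.76
Total annual escrow = $10,066.56
Monthly escrow = $10,066.56 ÷ 12 = $838.88
Shortage per month = $207.72 ÷ 12 = $17.31
New monthly escrow = $838.88 + $17.31 = $856.19

$856.19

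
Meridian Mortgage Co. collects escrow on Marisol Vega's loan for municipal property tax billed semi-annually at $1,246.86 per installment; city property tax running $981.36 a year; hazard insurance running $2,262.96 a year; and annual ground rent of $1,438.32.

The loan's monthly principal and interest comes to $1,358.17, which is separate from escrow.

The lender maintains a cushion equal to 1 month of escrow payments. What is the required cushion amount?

Municipal property tax: $1,246.86 × 2 = $2,493.72/yr
City property tax: $981.36/yr
Hazard insurance: $2,262.96/yr
Ground rent: $1,438.32/yr
Combined annual = $7,176.36
Monthly = $7,176.36 ÷ 12 = $598.03
Required cushion = 1 × $598.03 = $598.03

$598.03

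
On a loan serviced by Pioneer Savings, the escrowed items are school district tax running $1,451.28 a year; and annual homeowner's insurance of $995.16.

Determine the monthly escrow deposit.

School district tax — $1,451.28/yr
Homeowner's insurance — $995.16/yr
Total per year = $1,451.28 + $995.16 = $2,446.44
Base monthly escrow = $2,446.44 / 12 = $203.87

$203.87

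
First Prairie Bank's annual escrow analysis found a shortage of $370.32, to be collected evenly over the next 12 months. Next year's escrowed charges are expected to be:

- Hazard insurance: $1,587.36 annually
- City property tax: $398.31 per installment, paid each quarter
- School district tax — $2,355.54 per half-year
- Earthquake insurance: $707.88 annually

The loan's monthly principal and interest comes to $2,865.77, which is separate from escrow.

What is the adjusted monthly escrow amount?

$747.49

Hazard insurance = $1,587.36 per year
City property tax = $398.31 × 4 = $1,593.24 per year
School district tax = $2,355.54 × 2 = $4,711.08 per year
Earthquake insurance = $707.88 per year
Combined annual = $8,599.56
Per month = $8,599.56 / 12 = $716.63
Shortage per month = $370.32 / 12 = $30.86
New monthly escrow = $716.63 + $30.86 = $747.49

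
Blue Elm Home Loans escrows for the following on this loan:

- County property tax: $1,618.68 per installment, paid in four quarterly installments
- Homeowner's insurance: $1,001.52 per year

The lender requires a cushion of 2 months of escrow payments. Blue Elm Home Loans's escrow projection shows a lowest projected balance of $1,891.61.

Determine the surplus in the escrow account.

County property tax — $1,618.68 × 4 = $6,474.72 annually
Homeowner's insurance — $1,001.52 annually
Yearly total = $7,476.24
Base monthly escrow = $7,476.24 / 12 = $623.02
Required cushion = 2 × $623.02 = $1,246.04
Surplus = $1,891.61 − $1,246.04 = $645.57

$645.57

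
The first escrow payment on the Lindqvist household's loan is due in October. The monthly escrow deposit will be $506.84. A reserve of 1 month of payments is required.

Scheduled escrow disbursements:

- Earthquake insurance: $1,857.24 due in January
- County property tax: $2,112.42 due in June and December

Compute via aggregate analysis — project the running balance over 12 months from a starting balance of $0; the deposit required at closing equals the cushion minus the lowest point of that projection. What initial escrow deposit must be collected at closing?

Cushion = 1 × $506.84 = $506.84
Trial balance (start $0, +$506.84 each month, − disbursements):
  Oct: +$506.84 → $506.84
  Nov: +$506.84 → $1,013.68
  Dec: +$506.84 − $2,112.42 → -$591.90
  Jan: +$506.84 − $1,857.24 → -$1,942.30
  Feb: +$506.84 → -$1,435.46
  Mar: +$506.84 → -$928.62
  Apr: +$506.84 → -$421.78
  May: +$506.84 → $85.06
  Jun: +$506.84 − $2,112.42 → -$1,520.52
  Jul: +$506.84 → -$1,013.68
  Aug: +$506.84 → -$506.84
  Sep: +$506.84 → $0.00
Lowest trial balance = -$1,942.30 (Jan)
Initial deposit = cushion − low point = $506.84 − (-$1,942.30) = $2,449.14

$2,449.14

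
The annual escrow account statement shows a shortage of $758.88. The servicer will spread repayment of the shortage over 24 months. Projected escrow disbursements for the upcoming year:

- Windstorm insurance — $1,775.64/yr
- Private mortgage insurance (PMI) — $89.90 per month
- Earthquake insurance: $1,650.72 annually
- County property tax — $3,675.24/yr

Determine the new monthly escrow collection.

Windstorm insurance — $1,775.64 annually
Private mortgage insurance (PMI) — $89.90 × 12 = $1,078.80 annually
Earthquake insurance — $1,650.72 annually
County property tax — $3,675.24 annually
Combined annual = $8,180.40
Monthly escrow = $8,180.40 ÷ 12 = $681.70
Shortage spread = $758.88 ÷ 24 = $31.62/mo
Adjusted monthly = $681.70 + $31.62 = $713.32

$713.32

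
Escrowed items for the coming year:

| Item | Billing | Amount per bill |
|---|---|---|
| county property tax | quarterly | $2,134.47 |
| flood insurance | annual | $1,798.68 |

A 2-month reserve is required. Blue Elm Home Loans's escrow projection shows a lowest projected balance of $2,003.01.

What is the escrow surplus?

County property tax = $2,134.47 × 4 = $8,537.88 per year
Flood insurance = $1,798.68 per year
Yearly total = $10,336.56
Monthly = $10,336.56 ÷ 12 = $861.38
Required reserve = 2 × $861.38 = $1,722.76
Surplus = $2,003.01 − $1,722.76 = $280.25

$280.25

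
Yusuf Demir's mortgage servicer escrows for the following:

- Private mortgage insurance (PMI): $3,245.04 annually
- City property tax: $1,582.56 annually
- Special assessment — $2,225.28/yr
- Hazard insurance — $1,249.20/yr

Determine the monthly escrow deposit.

Private mortgage insurance (PMI) = $3,245.04/yr
City property tax = $1,582.56/yr
Special assessment = $2,225.28/yr
Hazard insurance = $1,249.20/yr
Total annual escrow = $3,245.04 + $1,582.56 + $2,225.28 + $1,249.20 = $8,302.08
Monthly escrow = $8,302.08 ÷ 12 = $691.84

$691.84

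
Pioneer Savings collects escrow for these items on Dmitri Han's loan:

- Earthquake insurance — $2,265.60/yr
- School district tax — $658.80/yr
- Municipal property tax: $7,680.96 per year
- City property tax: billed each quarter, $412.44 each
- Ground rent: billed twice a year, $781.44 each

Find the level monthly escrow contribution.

$1,151.50

Earthquake insurance — $2,265.60/yr
School district tax — $658.80/yr
Municipal property tax — $7,680.96/yr
City property tax — $412.44 × 4 = $1,649.76/yr
Ground rent — $781.44 × 2 = $1,562.88/yr
Yearly total = $2,265.60 + $658.80 + $7,680.96 + $1,649.76 + $1,562.88 = $13,818.00
Monthly = $13,818.00 / 12 = $1,151.50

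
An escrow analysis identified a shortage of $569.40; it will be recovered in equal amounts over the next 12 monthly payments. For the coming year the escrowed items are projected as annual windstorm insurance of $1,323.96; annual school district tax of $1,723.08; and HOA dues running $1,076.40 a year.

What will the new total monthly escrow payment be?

Windstorm insurance — $1,323.96
School district tax — $1,723.08
HOA dues — $1,076.40
Total annual escrow = $1,323.96 + $1,723.08 + $1,076.40 = $4,123.44
Base monthly escrow = $4,123.44 / 12 = $343.62
Shortage per month = $569.40 / 12 = $47.45
New monthly escrow = $343.62 + $47.45 = $391.07

$391.07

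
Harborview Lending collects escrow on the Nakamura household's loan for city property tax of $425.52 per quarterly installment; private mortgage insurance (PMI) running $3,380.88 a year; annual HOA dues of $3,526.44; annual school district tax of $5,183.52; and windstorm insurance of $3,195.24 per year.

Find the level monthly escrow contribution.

$1,415.68

City property tax = $425.52 × 4 = $1,702.08
Private mortgage insurance (PMI) = $3,380.88
HOA dues = $3,526.44
School district tax = $5,183.52
Windstorm insurance = $3,195.24
Annual escrow total = $16,988.16
Per month = $16,988.16 ÷ 12 = $1,415.68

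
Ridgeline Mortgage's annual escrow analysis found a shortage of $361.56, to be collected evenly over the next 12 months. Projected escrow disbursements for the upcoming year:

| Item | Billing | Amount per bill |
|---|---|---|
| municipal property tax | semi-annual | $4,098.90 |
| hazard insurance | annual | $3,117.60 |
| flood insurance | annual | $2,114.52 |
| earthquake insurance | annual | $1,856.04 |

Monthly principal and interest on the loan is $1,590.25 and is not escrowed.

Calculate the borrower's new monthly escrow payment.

$1,303.96

Municipal property tax = $4,098.90 × 2 = $8,197.80 annually
Hazard insurance = $3,117.60 annually
Flood insurance = $2,114.52 annually
Earthquake insurance = $1,856.04 annually
Annual escrow total = $15,285.96
Base monthly escrow = $15,285.96 ÷ 12 = $1,273.83
Monthly shortage recovery: $361.56 / 12 = $30.13
Adjusted monthly = $1,273.83 + $30.13 = $1,303.96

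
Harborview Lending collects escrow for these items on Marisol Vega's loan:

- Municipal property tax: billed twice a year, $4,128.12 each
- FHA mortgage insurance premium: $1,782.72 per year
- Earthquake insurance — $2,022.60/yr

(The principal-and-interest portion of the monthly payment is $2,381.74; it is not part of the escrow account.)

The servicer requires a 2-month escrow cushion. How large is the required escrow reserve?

$2,010.26

Municipal property tax = $4,128.12 × 2 = $8,256.24
FHA mortgage insurance premium = $1,782.72
Earthquake insurance = $2,022.60
Annual escrow total = $8,256.24 + $1,782.72 + $2,022.60 = $12,061.56
Per month = $12,061.56 ÷ 12 = $1,005.13
Required cushion = 2 × $1,005.13 = $2,010.26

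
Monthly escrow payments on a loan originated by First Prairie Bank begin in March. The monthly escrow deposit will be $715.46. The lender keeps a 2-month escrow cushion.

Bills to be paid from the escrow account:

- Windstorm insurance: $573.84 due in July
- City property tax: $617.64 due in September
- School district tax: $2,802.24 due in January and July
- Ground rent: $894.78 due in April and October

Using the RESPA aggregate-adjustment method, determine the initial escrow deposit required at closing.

$2,146.38

Cushion = 2 × $715.46 = $1,430.92
Trial balance (start $0, +$715.46 each month, − disbursements):
  Mar: +$715.46 → $715.46
  Apr: +$715.46 − $894.78 → $536.14
  May: +$715.46 → $1,251.60
  Jun: +$715.46 → $1,967.06
  Jul: +$715.46 − $3,376.08 → -$693.56
  Aug: +$715.46 → $21.90
  Sep: +$715.46 − $617.64 → $119.72
  Oct: +$715.46 − $894.78 → -$59.60
  Nov: +$715.46 → $655.86
  Dec: +$715.46 → $1,371.32
  Jan: +$715.46 − $2,802.24 → -$715.46
  Feb: +$715.46 → $0.00
Lowest trial balance = -$715.46 (Jan)
Initial deposit = cushion − low point = $1,430.92 − (-$715.46) = $2,146.38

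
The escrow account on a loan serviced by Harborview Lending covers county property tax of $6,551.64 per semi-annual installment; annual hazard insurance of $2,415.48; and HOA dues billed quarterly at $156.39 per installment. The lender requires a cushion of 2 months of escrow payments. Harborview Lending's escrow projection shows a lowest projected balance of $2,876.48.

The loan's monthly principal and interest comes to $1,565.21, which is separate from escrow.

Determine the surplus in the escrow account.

County property tax = $6,551.64 × 2 = $13,103.28/yr
Hazard insurance = $2,415.48/yr
HOA dues = $156.39 × 4 = $625.56/yr
Yearly total = $13,103.28 + $2,415.48 + $625.56 = $16,144.32
Base monthly escrow = $16,144.32 / 12 = $1,345.36
Required cushion = 2 × $1,345.36 = $2,690.72
Surplus = $2,876.48 − $2,690.72 = $185.76

$185.76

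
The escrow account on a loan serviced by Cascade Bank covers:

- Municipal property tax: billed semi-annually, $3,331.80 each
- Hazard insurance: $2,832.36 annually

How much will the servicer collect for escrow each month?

$791.33

Municipal property tax: $3,331.80 × 2 = $6,663.60
Hazard insurance: $2,832.36
Yearly total = $9,495.96
Monthly = $9,495.96 / 12 = $791.33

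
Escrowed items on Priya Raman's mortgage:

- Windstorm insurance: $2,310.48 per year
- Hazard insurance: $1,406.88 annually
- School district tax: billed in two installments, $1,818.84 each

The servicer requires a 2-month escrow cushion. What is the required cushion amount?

$1,225.84

Windstorm insurance: $2,310.48 annually
Hazard insurance: $1,406.88 annually
School district tax: $1,818.84 × 2 = $3,637.68 annually
Yearly total = $7,355.04
Monthly = $7,355.04 / 12 = $612.92
Required cushion = 2 × $612.92 = $1,225.84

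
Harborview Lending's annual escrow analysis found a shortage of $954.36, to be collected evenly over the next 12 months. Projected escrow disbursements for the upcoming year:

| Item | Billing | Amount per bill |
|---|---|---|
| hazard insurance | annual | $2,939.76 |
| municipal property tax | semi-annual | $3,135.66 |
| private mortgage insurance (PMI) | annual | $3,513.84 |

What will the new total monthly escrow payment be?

$1,139.94

Hazard insurance — $2,939.76/yr
Municipal property tax — $3,135.66 × 2 = $6,271.32/yr
Private mortgage insurance (PMI) — $3,513.84/yr
Total per year = $2,939.76 + $6,271.32 + $3,513.84 = $12,724.92
Monthly escrow = $12,724.92 ÷ 12 = $1,060.41
Shortage per month = $954.36 ÷ 12 = $79.53
Adjusted monthly = $1,060.41 + $79.53 = $1,139.94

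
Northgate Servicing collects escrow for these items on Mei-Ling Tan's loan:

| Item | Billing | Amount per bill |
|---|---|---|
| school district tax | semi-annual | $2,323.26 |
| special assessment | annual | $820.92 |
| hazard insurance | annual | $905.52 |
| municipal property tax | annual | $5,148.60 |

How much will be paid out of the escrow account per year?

$11,521.56

School district tax = $2,323.26 × 2 = $4,646.52
Special assessment = $820.92
Hazard insurance = $905.52
Municipal property tax = $5,148.60
Total per year = $11,521.56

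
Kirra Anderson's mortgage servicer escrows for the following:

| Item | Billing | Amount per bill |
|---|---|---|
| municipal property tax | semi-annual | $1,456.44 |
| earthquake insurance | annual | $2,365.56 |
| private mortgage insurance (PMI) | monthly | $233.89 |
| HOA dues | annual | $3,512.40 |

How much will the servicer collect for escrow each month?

Municipal property tax = $1,456.44 × 2 = $2,912.88 annually
Earthquake insurance = $2,365.56 annually
Private mortgage insurance (PMI) = $233.89 × 12 = $2,806.68 annually
HOA dues = $3,512.40 annually
Annual escrow total = $2,912.88 + $2,365.56 + $2,806.68 + $3,512.40 = $11,597.52
Base monthly escrow = $11,597.52 / 12 = $966.46

$966.46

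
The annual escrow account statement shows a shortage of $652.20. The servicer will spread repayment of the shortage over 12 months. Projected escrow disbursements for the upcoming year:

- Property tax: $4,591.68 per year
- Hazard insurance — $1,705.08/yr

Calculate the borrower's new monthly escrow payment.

Property tax = $4,591.68/yr
Hazard insurance = $1,705.08/yr
Annual escrow total = $6,296.76
Per month = $6,296.76 ÷ 12 = $524.73
Shortage spread = $652.20 ÷ 12 = $54.35/mo
Adjusted monthly = $524.73 + $54.35 = $579.08

$579.08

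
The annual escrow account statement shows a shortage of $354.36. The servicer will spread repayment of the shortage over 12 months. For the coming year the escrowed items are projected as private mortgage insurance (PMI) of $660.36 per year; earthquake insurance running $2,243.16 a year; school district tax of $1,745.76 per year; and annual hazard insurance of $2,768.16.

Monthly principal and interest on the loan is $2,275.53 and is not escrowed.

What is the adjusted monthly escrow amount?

Private mortgage insurance (PMI) = $660.36 annually
Earthquake insurance = $2,243.16 annually
School district tax = $1,745.76 annually
Hazard insurance = $2,768.16 annually
Total per year = $660.36 + $2,243.16 + $1,745.76 + $2,768.16 = $7,417.44
Base monthly escrow = $7,417.44 / 12 = $618.12
Shortage per month = $354.36 / 12 = $29.53
New monthly escrow = $618.12 + $29.53 = $647.65

$647.65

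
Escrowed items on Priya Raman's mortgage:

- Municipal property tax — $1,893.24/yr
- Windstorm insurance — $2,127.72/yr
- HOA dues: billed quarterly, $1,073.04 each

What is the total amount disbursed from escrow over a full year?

Municipal property tax = $1,893.24 per year
Windstorm insurance = $2,127.72 per year
HOA dues = $1,073.04 × 4 = $4,292.16 per year
Annual escrow total = $1,893.24 + $2,127.72 + $4,292.16 = $8,313.12

$8,313.12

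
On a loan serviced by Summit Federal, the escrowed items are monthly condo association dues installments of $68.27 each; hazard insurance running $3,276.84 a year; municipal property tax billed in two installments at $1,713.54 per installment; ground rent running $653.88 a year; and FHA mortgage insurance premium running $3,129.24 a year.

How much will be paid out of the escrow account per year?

$11,306.28

Condo association dues = $68.27 × 12 = $819.24 annually
Hazard insurance = $3,276.84 annually
Municipal property tax = $1,713.54 × 2 = $3,427.08 annually
Ground rent = $653.88 annually
FHA mortgage insurance premium = $3,129.24 annually
Total annual escrow = $11,306.28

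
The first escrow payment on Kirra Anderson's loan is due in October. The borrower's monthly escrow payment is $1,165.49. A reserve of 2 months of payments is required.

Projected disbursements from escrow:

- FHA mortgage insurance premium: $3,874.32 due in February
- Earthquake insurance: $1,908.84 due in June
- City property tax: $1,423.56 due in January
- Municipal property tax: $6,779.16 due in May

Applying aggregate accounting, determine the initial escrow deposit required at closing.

Cushion = 2 × $1,165.49 = $2,330.98
Trial balance (start $0, +$1,165.49 each month, − disbursements):
  Oct: +$1,165.49 → $1,165.49
  Nov: +$1,165.49 → $2,330.98
  Dec: +$1,165.49 → $3,496.47
  Jan: +$1,165.49 − $1,423.56 → $3,238.40
  Feb: +$1,165.49 − $3,874.32 → $529.57
  Mar: +$1,165.49 → $1,695.06
  Apr: +$1,165.49 → $2,860.55
  May: +$1,165.49 − $6,779.16 → -$2,753.12
  Jun: +$1,165.49 − $1,908.84 → -$3,496.47
  Jul: +$1,165.49 → -$2,330.98
  Aug: +$1,165.49 → -$1,165.49
  Sep: +$1,165.49 → $0.00
Lowest trial balance = -$3,496.47 (Jun)
Initial deposit = cushion − low point = $2,330.98 − (-$3,496.47) = $5,827.45

$5,827.45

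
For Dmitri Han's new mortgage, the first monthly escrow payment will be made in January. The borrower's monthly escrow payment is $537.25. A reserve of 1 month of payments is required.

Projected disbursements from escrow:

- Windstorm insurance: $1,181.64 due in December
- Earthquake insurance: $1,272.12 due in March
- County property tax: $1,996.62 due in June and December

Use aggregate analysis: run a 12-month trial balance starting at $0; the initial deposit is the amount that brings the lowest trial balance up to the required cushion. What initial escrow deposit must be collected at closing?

Cushion = 1 × $537.25 = $537.25
Trial balance (start $0, +$537.25 each month, − disbursements):
  Jan: +$537.25 → $537.25
  Feb: +$537.25 → $1,074.50
  Mar: +$537.25 − $1,272.12 → $339.63
  Apr: +$537.25 → $876.88
  May: +$537.25 → $1,414.13
  Jun: +$537.25 − $1,996.62 → -$45.24
  Jul: +$537.25 → $492.01
  Aug: +$537.25 → $1,029.26
  Sep: +$537.25 → $1,566.51
  Oct: +$537.25 → $2,103.76
  Nov: +$537.25 → $2,641.01
  Dec: +$537.25 − $3,178.26 → $0.00
Lowest trial balance = -$45.24 (Jun)
Initial deposit = cushion − low point = $537.25 − (-$45.24) = $582.49

$582.49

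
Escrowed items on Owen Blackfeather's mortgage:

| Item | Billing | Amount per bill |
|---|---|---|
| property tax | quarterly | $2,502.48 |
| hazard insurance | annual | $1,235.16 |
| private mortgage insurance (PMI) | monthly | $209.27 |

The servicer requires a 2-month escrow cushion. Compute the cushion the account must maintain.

$2,292.72

Property tax = $2,502.48 × 4 = $10,009.92 per year
Hazard insurance = $1,235.16 per year
Private mortgage insurance (PMI) = $209.27 × 12 = $2,511.24 per year
Total annual escrow = $10,009.92 + $1,235.16 + $2,511.24 = $13,756.32
Monthly escrow = $13,756.32 / 12 = $1,146.36
Required cushion = 2 × $1,146.36 = $2,292.72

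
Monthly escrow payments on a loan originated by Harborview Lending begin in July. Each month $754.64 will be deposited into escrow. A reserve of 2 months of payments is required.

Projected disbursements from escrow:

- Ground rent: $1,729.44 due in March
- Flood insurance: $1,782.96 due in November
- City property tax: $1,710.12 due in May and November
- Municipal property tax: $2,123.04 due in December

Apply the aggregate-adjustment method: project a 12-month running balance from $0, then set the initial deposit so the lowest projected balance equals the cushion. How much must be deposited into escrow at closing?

Cushion = 2 × $754.64 = $1,509.28
Trial balance (start $0, +$754.64 each month, − disbursements):
  Jul: +$754.64 → $754.64
  Aug: +$754.64 → $1,509.28
  Sep: +$754.64 → $2,263.92
  Oct: +$754.64 → $3,018.56
  Nov: +$754.64 − $3,493.08 → $280.12
  Dec: +$754.64 − $2,123.04 → -$1,088.28
  Jan: +$754.64 → -$333.64
  Feb: +$754.64 → $421.00
  Mar: +$754.64 − $1,729.44 → -$553.80
  Apr: +$754.64 → $200.84
  May: +$754.64 − $1,710.12 → -$754.64
  Jun: +$754.64 → $0.00
Lowest trial balance = -$1,088.28 (Dec)
Initial deposit = cushion − low point = $1,509.28 − (-$1,088.28) = $2,597.56

$2,597.56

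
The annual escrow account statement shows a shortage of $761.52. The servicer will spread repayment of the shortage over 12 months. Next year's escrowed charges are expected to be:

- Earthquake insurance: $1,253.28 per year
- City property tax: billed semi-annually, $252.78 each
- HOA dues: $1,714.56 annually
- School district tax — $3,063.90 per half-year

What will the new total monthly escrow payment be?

$863.56

Earthquake insurance = $1,253.28/yr
City property tax = $252.78 × 2 = $505.56/yr
HOA dues = $1,714.56/yr
School district tax = $3,063.90 × 2 = $6,127.80/yr
Combined annual = $1,253.28 + $505.56 + $1,714.56 + $6,127.80 = $9,601.20
Per month = $9,601.20 / 12 = $800.10
Shortage spread = $761.52 ÷ 12 = $63.46/mo
Adjusted monthly = $800.10 + $63.46 = $863.56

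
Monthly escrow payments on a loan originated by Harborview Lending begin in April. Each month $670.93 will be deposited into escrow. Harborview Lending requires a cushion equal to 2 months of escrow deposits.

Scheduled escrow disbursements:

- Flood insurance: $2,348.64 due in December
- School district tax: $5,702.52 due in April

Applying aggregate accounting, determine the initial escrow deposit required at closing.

$6,373.45

Cushion = 2 × $670.93 = $1,341.86
Trial balance (start $0, +$670.93 each month, − disbursements):
  Apr: +$670.93 − $5,702.52 → -$5,031.59
  May: +$670.93 → -$4,360.66
  Jun: +$670.93 → -$3,689.73
  Jul: +$670.93 → -$3,018.80
  Aug: +$670.93 → -$2,347.87
  Sep: +$670.93 → -$1,676.94
  Oct: +$670.93 → -$1,006.01
  Nov: +$670.93 → -$335.08
  Dec: +$670.93 − $2,348.64 → -$2,012.79
  Jan: +$670.93 → -$1,341.86
  Feb: +$670.93 → -$670.93
  Mar: +$670.93 → $0.00
Lowest trial balance = -$5,031.59 (Apr)
Initial deposit = cushion − low point = $1,341.86 − (-$5,031.59) = $6,373.45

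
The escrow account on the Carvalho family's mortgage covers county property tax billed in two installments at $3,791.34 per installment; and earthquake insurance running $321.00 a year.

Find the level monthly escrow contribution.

$658.64

County property tax = $3,791.34 × 2 = $7,582.68
Earthquake insurance = $321.00
Annual escrow total = $7,582.68 + $321.00 = $7,903.68
Base monthly escrow = $7,903.68 ÷ 12 = $658.64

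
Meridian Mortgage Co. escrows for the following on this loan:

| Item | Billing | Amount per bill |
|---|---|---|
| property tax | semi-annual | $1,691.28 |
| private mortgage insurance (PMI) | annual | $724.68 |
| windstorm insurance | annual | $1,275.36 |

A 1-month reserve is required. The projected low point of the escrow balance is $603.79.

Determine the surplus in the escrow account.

$155.24

Property tax: $1,691.28 × 2 = $3,382.56 per year
Private mortgage insurance (PMI): $724.68 per year
Windstorm insurance: $1,275.36 per year
Total per year = $5,382.60
Monthly escrow = $5,382.60 ÷ 12 = $448.55
Cushion = 1 × $448.55 = $448.55
Excess over cushion: $603.79 − $448.55 = $155.24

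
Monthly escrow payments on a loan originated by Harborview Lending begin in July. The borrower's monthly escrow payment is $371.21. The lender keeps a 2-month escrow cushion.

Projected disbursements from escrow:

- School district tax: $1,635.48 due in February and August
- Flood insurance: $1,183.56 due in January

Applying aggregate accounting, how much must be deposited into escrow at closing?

$2,227.26

Cushion = 2 × $371.21 = $742.42
Trial balance (start $0, +$371.21 each month, − disbursements):
  Jul: +$371.21 → $371.21
  Aug: +$371.21 − $1,635.48 → -$893.06
  Sep: +$371.21 → -$521.85
  Oct: +$371.21 → -$150.64
  Nov: +$371.21 → $220.57
  Dec: +$371.21 → $591.78
  Jan: +$371.21 − $1,183.56 → -$220.57
  Feb: +$371.21 − $1,635.48 → -$1,484.84
  Mar: +$371.21 → -$1,113.63
  Apr: +$371.21 → -$742.42
  May: +$371.21 → -$371.21
  Jun: +$371.21 → $0.00
Lowest trial balance = -$1,484.84 (Feb)
Initial deposit = cushion − low point = $742.42 − (-$1,484.84) = $2,227.26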